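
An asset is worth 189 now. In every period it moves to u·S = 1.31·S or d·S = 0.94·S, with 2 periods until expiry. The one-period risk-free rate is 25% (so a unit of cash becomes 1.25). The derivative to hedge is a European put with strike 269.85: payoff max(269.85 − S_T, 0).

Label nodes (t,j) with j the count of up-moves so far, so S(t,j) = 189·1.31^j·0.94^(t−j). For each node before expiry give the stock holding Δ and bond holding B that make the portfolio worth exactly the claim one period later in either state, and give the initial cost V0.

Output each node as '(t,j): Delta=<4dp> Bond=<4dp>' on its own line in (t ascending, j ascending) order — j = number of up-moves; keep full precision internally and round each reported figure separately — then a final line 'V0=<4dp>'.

(0,0): Delta=-0.4777 Bond=98.4695
(1,0): Delta=-1.0000 Bond=215.8800
(1,1): Delta=-0.4052 Bond=105.1269
V0=8.1856

The replicating-portfolio and risk-neutral prices coincide; use p* = (1.25−0.94)/(1.31−0.94) = 0.8378 for the latter.
Terminal values V(2,·): V(2,0)=102.8496, V(2,1)=37.1154, V(2,2)=0.0000
(1,0): S=177.6600. Δ = (V_up−V_dn)/(S_up−S_dn) = (37.1154−102.8496)/(232.7346−167.0004) = -1.0000. V = [p*·37.1154 + (1−p*)·102.8496]/1.25 = 38.2200. B = V − Δ·S = 215.8800.
(1,1): S=247.5900. Δ = (V_up−V_dn)/(S_up−S_dn) = (0.0000−37.1154)/(324.3429−232.7346) = -0.4052. V = [p*·0.0000 + (1−p*)·37.1154]/1.25 = 4.8150. B = V − Δ·S = 105.1269.
(0,0): S=189.0000. Δ = (V_up−V_dn)/(S_up−S_dn) = (4.8150−38.2200)/(247.5900−177.6600) = -0.4777. V = [p*·4.8150 + (1−p*)·38.2200]/1.25 = 8.1856. B = V − Δ·S = 98.4695.
Check: Δ(0,0)·S0 + B(0,0) = 8.1856 = V0.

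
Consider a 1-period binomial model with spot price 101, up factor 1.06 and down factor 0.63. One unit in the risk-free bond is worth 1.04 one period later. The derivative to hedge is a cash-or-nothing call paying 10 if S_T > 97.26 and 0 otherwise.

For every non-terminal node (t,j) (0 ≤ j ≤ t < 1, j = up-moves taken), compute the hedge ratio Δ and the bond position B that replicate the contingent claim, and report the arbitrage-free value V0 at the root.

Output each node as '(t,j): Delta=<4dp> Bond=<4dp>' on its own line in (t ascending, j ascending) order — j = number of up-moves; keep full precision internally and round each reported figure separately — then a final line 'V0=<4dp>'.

The replicating-portfolio and risk-neutral prices coincide; use p* = (1.04−0.63)/(1.06−0.63) = 0.9535 for the latter.
Terminal values V(1,·): V(1,0)=0.0000, V(1,1)=10.0000
(0,0): S=101.0000. Δ = (V_up−V_dn)/(S_up−S_dn) = (10.0000−0.0000)/(107.0600−63.6300) = 0.2303. V = [p*·10.0000 + (1−p*)·0.0000]/1.04 = 9.1682. B = V − Δ·S = -14.0877.
Check: Δ(0,0)·S0 + B(0,0) = 9.1682 = V0.

(0,0): Delta=0.2303 Bond=-14.0877
V0=9.1682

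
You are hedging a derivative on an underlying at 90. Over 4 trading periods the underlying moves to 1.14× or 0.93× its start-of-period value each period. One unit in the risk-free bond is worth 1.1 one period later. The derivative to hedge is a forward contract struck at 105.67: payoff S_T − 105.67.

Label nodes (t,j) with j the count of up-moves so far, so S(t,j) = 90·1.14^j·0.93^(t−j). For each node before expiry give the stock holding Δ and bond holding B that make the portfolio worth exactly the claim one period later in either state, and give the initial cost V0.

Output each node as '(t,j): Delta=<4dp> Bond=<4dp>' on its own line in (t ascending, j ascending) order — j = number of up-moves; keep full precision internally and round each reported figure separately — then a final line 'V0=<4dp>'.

(0,0): Delta=1.0000 Bond=-72.1740
(1,0): Delta=1.0000 Bond=-79.3914
(1,1): Delta=1.0000 Bond=-79.3914
(2,0): Delta=1.0000 Bond=-87.3306
(2,1): Delta=1.0000 Bond=-87.3306
(2,2): Delta=1.0000 Bond=-87.3306
(3,0): Delta=1.0000 Bond=-96.0636
(3,1): Delta=1.0000 Bond=-96.0636
(3,2): Delta=1.0000 Bond=-96.0636
(3,3): Delta=1.0000 Bond=-96.0636
V0=17.8260

The replicating-portfolio and risk-neutral prices coincide; use p* = (1.1−0.93)/(1.14−0.93) = 0.8095 for the latter.
Terminal payoffs: V(4,0)=-38.3453, V(4,1)=-23.1430, V(4,2)=-4.5078, V(4,3)=18.3352, V(4,4)=46.3364
  t=3,j=0: stock 72.3921 → up 82.5270 (V=-23.1430), down 67.3247 (V=-38.3453). Price -23.6715; hedge Δ=1.0000, bond B=-96.0636.
  t=3,j=1: stock 88.7387 → up 101.1622 (V=-4.5078), down 82.5270 (V=-23.1430). Price -7.3249; hedge Δ=1.0000, bond B=-96.0636.
  t=3,j=2: stock 108.7765 → up 124.0052 (V=18.3352), down 101.1622 (V=-4.5078). Price 12.7129; hedge Δ=1.0000, bond B=-96.0636.
  t=3,j=3: stock 133.3390 → up 152.0064 (V=46.3364), down 124.0052 (V=18.3352). Price 37.2753; hedge Δ=1.0000, bond B=-96.0636.
  t=2,j=0: stock 77.8410 → up 88.7387 (V=-7.3249), down 72.3921 (V=-23.6715). Price -9.4896; hedge Δ=1.0000, bond B=-87.3306.
  t=2,j=1: stock 95.4180 → up 108.7765 (V=12.7129), down 88.7387 (V=-7.3249). Price 8.0874; hedge Δ=1.0000, bond B=-87.3306.
  t=2,j=2: stock 116.9640 → up 133.3390 (V=37.2753), down 108.7765 (V=12.7129). Price 29.6334; hedge Δ=1.0000, bond B=-87.3306.
  t=1,j=0: stock 83.7000 → up 95.4180 (V=8.0874), down 77.8410 (V=-9.4896). Price 4.3086; hedge Δ=1.0000, bond B=-79.3914.
  t=1,j=1: stock 102.6000 → up 116.9640 (V=29.6334), down 95.4180 (V=8.0874). Price 23.2086; hedge Δ=1.0000, bond B=-79.3914.
  t=0,j=0: stock 90.0000 → up 102.6000 (V=23.2086), down 83.7000 (V=4.3086). Price 17.8260; hedge Δ=1.0000, bond B=-72.1740.
Check: Δ(0,0)·S0 + B(0,0) = 17.8260 = V0.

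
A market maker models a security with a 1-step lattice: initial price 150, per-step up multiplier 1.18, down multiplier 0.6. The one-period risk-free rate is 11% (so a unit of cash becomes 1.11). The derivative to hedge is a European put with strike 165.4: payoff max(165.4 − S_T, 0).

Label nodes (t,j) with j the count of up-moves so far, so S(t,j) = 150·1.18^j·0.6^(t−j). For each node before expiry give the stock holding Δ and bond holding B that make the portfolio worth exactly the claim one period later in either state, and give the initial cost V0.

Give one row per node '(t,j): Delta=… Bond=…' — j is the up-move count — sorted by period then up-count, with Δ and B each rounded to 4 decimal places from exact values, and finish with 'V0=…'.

Since d<R<u, set p* = (R−d)/(u−d) = 0.8793; price each node as the discounted p*-expectation of its children.
Terminal payoffs: V(1,0)=75.4000, V(1,1)=0.0000
Node (0,0) S=150.0000: V=(p*·0.0000+(1−p*)·75.4000)/1.11=8.1982; Δ=(0.0000−75.4000)/(177.0000−90.0000)=-0.8667; B=V−Δ·S=138.1982
Each (Δ,B) replicates both successor values, so the strategy is self-financing and V0 is arbitrage-free.

(0,0): Delta=-0.8667 Bond=138.1982
V0=8.1982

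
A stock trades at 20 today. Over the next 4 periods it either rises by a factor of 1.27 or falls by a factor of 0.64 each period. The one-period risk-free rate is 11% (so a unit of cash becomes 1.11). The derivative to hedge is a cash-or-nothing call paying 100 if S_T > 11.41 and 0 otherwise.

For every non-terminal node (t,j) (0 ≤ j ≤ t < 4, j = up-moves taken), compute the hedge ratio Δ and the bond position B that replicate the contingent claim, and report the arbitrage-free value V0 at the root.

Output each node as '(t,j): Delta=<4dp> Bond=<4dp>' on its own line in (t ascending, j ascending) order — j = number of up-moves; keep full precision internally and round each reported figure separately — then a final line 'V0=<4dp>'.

(0,0): Delta=0.8377 Bond=45.6246
(1,0): Delta=3.8139 Bond=12.5481
(1,1): Delta=0.3271 Bond=63.6119
(2,0): Delta=13.0228 Bond=-61.5107
(2,1): Delta=2.2341 Bond=39.6098
(2,2): Delta=0.0000 Bond=81.1622
(3,0): Delta=0.0000 Bond=0.0000
(3,1): Delta=15.2569 Bond=-91.5201
(3,2): Delta=0.0000 Bond=90.0901
(3,3): Delta=0.0000 Bond=90.0901
V0=62.3790

Since d<R<u, set p* = (R−d)/(u−d) = 0.7460; price each node as the discounted p*-expectation of its children.
At expiry t=4: V(4,0)=0.0000, V(4,1)=0.0000, V(4,2)=100.0000, V(4,3)=100.0000, V(4,4)=100.0000
  t=3,j=0: stock 5.2429 → up 6.6585 (V=0.0000), down 3.3554 (V=0.0000). Price 0.0000; hedge Δ=0.0000, bond B=0.0000.
  t=3,j=1: stock 10.4038 → up 13.2129 (V=100.0000), down 6.6585 (V=0.0000). Price 67.2101; hedge Δ=15.2569, bond B=-91.5201.
  t=3,j=2: stock 20.6451 → up 26.2193 (V=100.0000), down 13.2129 (V=100.0000). Price 90.0901; hedge Δ=0.0000, bond B=90.0901.
  t=3,j=3: stock 40.9677 → up 52.0289 (V=100.0000), down 26.2193 (V=100.0000). Price 90.0901; hedge Δ=0.0000, bond B=90.0901.
  t=2,j=0: stock 8.1920 → up 10.4038 (V=67.2101), down 5.2429 (V=0.0000). Price 45.1719; hedge Δ=13.0228, bond B=-61.5107.
  t=2,j=1: stock 16.2560 → up 20.6451 (V=90.0901), down 10.4038 (V=67.2101). Price 75.9273; hedge Δ=2.2341, bond B=39.6098.
  t=2,j=2: stock 32.2580 → up 40.9677 (V=90.0901), down 20.6451 (V=90.0901). Price 81.1622; hedge Δ=0.0000, bond B=81.1622.
  t=1,j=0: stock 12.8000 → up 16.2560 (V=75.9273), down 8.1920 (V=45.1719). Price 61.3661; hedge Δ=3.8139, bond B=12.5481.
  t=1,j=1: stock 25.4000 → up 32.2580 (V=81.1622), down 16.2560 (V=75.9273). Price 71.9214; hedge Δ=0.3271, bond B=63.6119.
  t=0,j=0: stock 20.0000 → up 25.4000 (V=71.9214), down 12.8000 (V=61.3661). Price 62.3790; hedge Δ=0.8377, bond B=45.6246.
Check: Δ(0,0)·S0 + B(0,0) = 62.3790 = V0.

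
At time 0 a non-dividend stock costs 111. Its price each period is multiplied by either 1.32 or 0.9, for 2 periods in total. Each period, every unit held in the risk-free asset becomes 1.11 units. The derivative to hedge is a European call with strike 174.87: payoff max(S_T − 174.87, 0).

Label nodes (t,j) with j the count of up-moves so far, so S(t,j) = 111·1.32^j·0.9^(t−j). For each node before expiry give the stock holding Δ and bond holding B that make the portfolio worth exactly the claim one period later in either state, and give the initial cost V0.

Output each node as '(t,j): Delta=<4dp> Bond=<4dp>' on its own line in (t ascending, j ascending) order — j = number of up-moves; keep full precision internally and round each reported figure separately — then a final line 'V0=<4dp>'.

Risk-neutral probability p* = (R−d)/(u−d) = (1.11−0.9)/(1.32−0.9) = 0.5000.
At expiry t=2: V(2,0)=0.0000, V(2,1)=0.0000, V(2,2)=18.5364
Node (1,0) S=99.9000: V=(p*·0.0000+(1−p*)·0.0000)/1.11=0.0000; Δ=(0.0000−0.0000)/(131.8680−89.9100)=0.0000; B=V−Δ·S=0.0000
Node (1,1) S=146.5200: V=(p*·18.5364+(1−p*)·0.0000)/1.11=8.3497; Δ=(18.5364−0.0000)/(193.4064−131.8680)=0.3012; B=V−Δ·S=-35.7846
Node (0,0) S=111.0000: V=(p*·8.3497+(1−p*)·0.0000)/1.11=3.7611; Δ=(8.3497−0.0000)/(146.5200−99.9000)=0.1791; B=V−Δ·S=-16.1192
The time-0 hedge costs 3.7611, which is the no-arbitrage price.

(0,0): Delta=0.1791 Bond=-16.1192
(1,0): Delta=0.0000 Bond=0.0000
(1,1): Delta=0.3012 Bond=-35.7846
V0=3.7611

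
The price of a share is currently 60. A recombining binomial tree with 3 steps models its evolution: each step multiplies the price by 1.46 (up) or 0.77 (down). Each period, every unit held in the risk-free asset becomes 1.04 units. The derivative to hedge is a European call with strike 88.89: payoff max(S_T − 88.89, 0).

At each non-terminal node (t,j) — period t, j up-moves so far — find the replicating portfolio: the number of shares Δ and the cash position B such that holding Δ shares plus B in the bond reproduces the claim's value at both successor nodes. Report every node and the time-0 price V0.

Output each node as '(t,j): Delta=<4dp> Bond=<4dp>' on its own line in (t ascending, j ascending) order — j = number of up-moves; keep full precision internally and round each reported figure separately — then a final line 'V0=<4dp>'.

(0,0): Delta=0.4038 Bond=-16.6320
(1,0): Delta=0.1132 Bond=-3.8717
(1,1): Delta=0.6422 Bond=-38.1816
(2,0): Delta=0.0000 Bond=0.0000
(2,1): Delta=0.2060 Bond=-10.2902
(2,2): Delta=1.0000 Bond=-85.4712
V0=7.5952

Since d<R<u, set p* = (R−d)/(u−d) = 0.3913; price each node as the discounted p*-expectation of its children.
Payoff layer (t=3): V(3,0)=0.0000, V(3,1)=0.0000, V(3,2)=9.5899, V(3,3)=97.8382
  t=2,j=0: stock 35.5740 → up 51.9380 (V=0.0000), down 27.3920 (V=0.0000). Price 0.0000; hedge Δ=0.0000, bond B=0.0000.
  t=2,j=1: stock 67.4520 → up 98.4799 (V=9.5899), down 51.9380 (V=0.0000). Price 3.6082; hedge Δ=0.2060, bond B=-10.2902.
  t=2,j=2: stock 127.8960 → up 186.7282 (V=97.8382), down 98.4799 (V=9.5899). Price 42.4248; hedge Δ=1.0000, bond B=-85.4712.
  t=1,j=0: stock 46.2000 → up 67.4520 (V=3.6082), down 35.5740 (V=0.0000). Price 1.3576; hedge Δ=0.1132, bond B=-3.8717.
  t=1,j=1: stock 87.6000 → up 127.8960 (V=42.4248), down 67.4520 (V=3.6082). Price 18.0744; hedge Δ=0.6422, bond B=-38.1816.
  t=0,j=0: stock 60.0000 → up 87.6000 (V=18.0744), down 46.2000 (V=1.3576). Price 7.5952; hedge Δ=0.4038, bond B=-16.6320.
The time-0 hedge costs 7.5952, which is the no-arbitrage price.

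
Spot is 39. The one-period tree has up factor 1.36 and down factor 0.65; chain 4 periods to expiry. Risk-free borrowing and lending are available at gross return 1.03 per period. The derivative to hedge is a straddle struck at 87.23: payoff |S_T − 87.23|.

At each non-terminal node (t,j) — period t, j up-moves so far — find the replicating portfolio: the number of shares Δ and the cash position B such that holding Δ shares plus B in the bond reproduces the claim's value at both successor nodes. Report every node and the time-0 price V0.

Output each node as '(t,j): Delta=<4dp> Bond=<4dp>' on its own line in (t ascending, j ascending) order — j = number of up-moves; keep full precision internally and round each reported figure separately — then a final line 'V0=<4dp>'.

Since d<R<u, set p* = (R−d)/(u−d) = 0.5352; price each node as the discounted p*-expectation of its children.
Payoff layer (t=4): V(4,0)=80.2683, V(4,1)=72.6639, V(4,2)=56.7532, V(4,3)=23.4632, V(4,4)=46.1898
Node (3,0) S=10.7104: V=(p*·72.6639+(1−p*)·80.2683)/1.03=73.9789; Δ=(72.6639−80.2683)/(14.5661−6.9617)=-1.0000; B=V−Δ·S=84.6893
Node (3,1) S=22.4094: V=(p*·56.7532+(1−p*)·72.6639)/1.03=62.2799; Δ=(56.7532−72.6639)/(30.4768−14.5661)=-1.0000; B=V−Δ·S=84.6893
Node (3,2) S=46.8874: V=(p*·23.4632+(1−p*)·56.7532)/1.03=37.8020; Δ=(23.4632−56.7532)/(63.7668−30.4768)=-1.0000; B=V−Δ·S=84.6893
Node (3,3) S=98.1028: V=(p*·46.1898+(1−p*)·23.4632)/1.03=34.5890; Δ=(46.1898−23.4632)/(133.4198−63.7668)=0.3263; B=V−Δ·S=2.5798
Node (2,0) S=16.4775: V=(p*·62.2799+(1−p*)·73.9789)/1.03=65.7451; Δ=(62.2799−73.9789)/(22.4094−10.7104)=-1.0000; B=V−Δ·S=82.2226
Node (2,1) S=34.4760: V=(p*·37.8020+(1−p*)·62.2799)/1.03=47.7466; Δ=(37.8020−62.2799)/(46.8874−22.4094)=-1.0000; B=V−Δ·S=82.2226
Node (2,2) S=72.1344: V=(p*·34.5890+(1−p*)·37.8020)/1.03=35.0314; Δ=(34.5890−37.8020)/(98.1028−46.8874)=-0.0627; B=V−Δ·S=39.5567
Node (1,0) S=25.3500: V=(p*·47.7466+(1−p*)·65.7451)/1.03=54.4778; Δ=(47.7466−65.7451)/(34.4760−16.4775)=-1.0000; B=V−Δ·S=79.8278
Node (1,1) S=53.0400: V=(p*·35.0314+(1−p*)·47.7466)/1.03=39.7489; Δ=(35.0314−47.7466)/(72.1344−34.4760)=-0.3376; B=V−Δ·S=57.6576
Node (0,0) S=39.0000: V=(p*·39.7489+(1−p*)·54.4778)/1.03=45.2376; Δ=(39.7489−54.4778)/(53.0400−25.3500)=-0.5319; B=V−Δ·S=65.9826
Check: Δ(0,0)·S0 + B(0,0) = 45.2376 = V0.

(0,0): Delta=-0.5319 Bond=65.9826
(1,0): Delta=-1.0000 Bond=79.8278
(1,1): Delta=-0.3376 Bond=57.6576
(2,0): Delta=-1.0000 Bond=82.2226
(2,1): Delta=-1.0000 Bond=82.2226
(2,2): Delta=-0.0627 Bond=39.5567
(3,0): Delta=-1.0000 Bond=84.6893
(3,1): Delta=-1.0000 Bond=84.6893
(3,2): Delta=-1.0000 Bond=84.6893
(3,3): Delta=0.3263 Bond=2.5798
V0=45.2376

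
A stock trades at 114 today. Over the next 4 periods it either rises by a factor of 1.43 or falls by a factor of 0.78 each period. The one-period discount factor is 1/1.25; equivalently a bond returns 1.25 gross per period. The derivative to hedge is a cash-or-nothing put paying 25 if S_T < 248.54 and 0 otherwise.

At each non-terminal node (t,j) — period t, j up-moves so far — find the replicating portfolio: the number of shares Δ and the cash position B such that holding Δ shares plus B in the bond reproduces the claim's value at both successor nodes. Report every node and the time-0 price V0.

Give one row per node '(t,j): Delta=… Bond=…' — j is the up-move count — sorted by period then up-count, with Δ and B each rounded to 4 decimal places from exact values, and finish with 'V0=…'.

(0,0): Delta=-0.0750 Bond=11.7061
(1,0): Delta=-0.1447 Bond=20.8308
(1,1): Delta=-0.0605 Bond=12.2589
(2,0): Delta=0.0000 Bond=16.0000
(2,1): Delta=-0.1750 Bond=29.8831
(2,2): Delta=-0.0366 Bond=9.7477
(3,0): Delta=0.0000 Bond=20.0000
(3,1): Delta=0.0000 Bond=20.0000
(3,2): Delta=-0.2115 Bond=44.0000
(3,3): Delta=0.0000 Bond=0.0000
V0=3.1526

No-arbitrage ⇒ martingale measure with p* = (R−d)/(u−d) = 0.7231.
Terminal payoffs: V(4,0)=25.0000, V(4,1)=25.0000, V(4,2)=25.0000, V(4,3)=0.0000, V(4,4)=0.0000
Node (3,0) S=54.0989: V=(p*·25.0000+(1−p*)·25.0000)/1.25=20.0000; Δ=(25.0000−25.0000)/(77.3615−42.1972)=0.0000; B=V−Δ·S=20.0000
Node (3,1) S=99.1814: V=(p*·25.0000+(1−p*)·25.0000)/1.25=20.0000; Δ=(25.0000−25.0000)/(141.8294−77.3615)=0.0000; B=V−Δ·S=20.0000
Node (3,2) S=181.8325: V=(p*·0.0000+(1−p*)·25.0000)/1.25=5.5385; Δ=(0.0000−25.0000)/(260.0205−141.8294)=-0.2115; B=V−Δ·S=44.0000
Node (3,3) S=333.3596: V=(p*·0.0000+(1−p*)·0.0000)/1.25=0.0000; Δ=(0.0000−0.0000)/(476.7042−260.0205)=0.0000; B=V−Δ·S=0.0000
Node (2,0) S=69.3576: V=(p*·20.0000+(1−p*)·20.0000)/1.25=16.0000; Δ=(20.0000−20.0000)/(99.1814−54.0989)=0.0000; B=V−Δ·S=16.0000
Node (2,1) S=127.1556: V=(p*·5.5385+(1−p*)·20.0000)/1.25=7.6346; Δ=(5.5385−20.0000)/(181.8325−99.1814)=-0.1750; B=V−Δ·S=29.8831
Node (2,2) S=233.1186: V=(p*·0.0000+(1−p*)·5.5385)/1.25=1.2270; Δ=(0.0000−5.5385)/(333.3596−181.8325)=-0.0366; B=V−Δ·S=9.7477
Node (1,0) S=88.9200: V=(p*·7.6346+(1−p*)·16.0000)/1.25=7.9609; Δ=(7.6346−16.0000)/(127.1556−69.3576)=-0.1447; B=V−Δ·S=20.8308
Node (1,1) S=163.0200: V=(p*·1.2270+(1−p*)·7.6346)/1.25=2.4011; Δ=(1.2270−7.6346)/(233.1186−127.1556)=-0.0605; B=V−Δ·S=12.2589
Node (0,0) S=114.0000: V=(p*·2.4011+(1−p*)·7.9609)/1.25=3.1526; Δ=(2.4011−7.9609)/(163.0200−88.9200)=-0.0750; B=V−Δ·S=11.7061
Self-financing check: at every node Δ·S+B equals the discounted successor values.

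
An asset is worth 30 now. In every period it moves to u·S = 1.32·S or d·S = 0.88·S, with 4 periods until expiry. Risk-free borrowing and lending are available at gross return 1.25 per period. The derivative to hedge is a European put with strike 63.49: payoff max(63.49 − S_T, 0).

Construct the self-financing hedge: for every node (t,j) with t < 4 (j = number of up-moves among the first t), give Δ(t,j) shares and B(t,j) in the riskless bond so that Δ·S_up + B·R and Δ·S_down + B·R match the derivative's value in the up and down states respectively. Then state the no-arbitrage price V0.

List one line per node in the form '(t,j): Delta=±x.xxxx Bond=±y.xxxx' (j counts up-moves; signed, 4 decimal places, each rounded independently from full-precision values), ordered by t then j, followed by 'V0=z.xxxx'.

Under the risk-neutral measure, an up-move has probability p* = (R−d)/(u−d) = 0.8409 and values discount at R = 1.25.
Terminal payoffs: V(4,0)=45.4991, V(4,1)=36.5037, V(4,2)=23.0106, V(4,3)=2.7708, V(4,4)=0.0000
Node (3,0) S=20.4442: V=(p*·36.5037+(1−p*)·45.4991)/1.25=30.3478; Δ=(36.5037−45.4991)/(26.9863−17.9909)=-1.0000; B=V−Δ·S=50.7920
Node (3,1) S=30.6662: V=(p*·23.0106+(1−p*)·36.5037)/1.25=20.1258; Δ=(23.0106−36.5037)/(40.4794−26.9863)=-1.0000; B=V−Δ·S=50.7920
Node (3,2) S=45.9994: V=(p*·2.7708+(1−p*)·23.0106)/1.25=4.7926; Δ=(2.7708−23.0106)/(60.7192−40.4794)=-1.0000; B=V−Δ·S=50.7920
Node (3,3) S=68.9990: V=(p*·0.0000+(1−p*)·2.7708)/1.25=0.3527; Δ=(0.0000−2.7708)/(91.0787−60.7192)=-0.0913; B=V−Δ·S=6.6500
Node (2,0) S=23.2320: V=(p*·20.1258+(1−p*)·30.3478)/1.25=17.4016; Δ=(20.1258−30.3478)/(30.6662−20.4442)=-1.0000; B=V−Δ·S=40.6336
Node (2,1) S=34.8480: V=(p*·4.7926+(1−p*)·20.1258)/1.25=5.7856; Δ=(4.7926−20.1258)/(45.9994−30.6662)=-1.0000; B=V−Δ·S=40.6336
Node (2,2) S=52.2720: V=(p*·0.3527+(1−p*)·4.7926)/1.25=0.8472; Δ=(0.3527−4.7926)/(68.9990−45.9994)=-0.1930; B=V−Δ·S=10.9381
Node (1,0) S=26.4000: V=(p*·5.7856+(1−p*)·17.4016)/1.25=6.1069; Δ=(5.7856−17.4016)/(34.8480−23.2320)=-1.0000; B=V−Δ·S=32.5069
Node (1,1) S=39.6000: V=(p*·0.8472+(1−p*)·5.7856)/1.25=1.3063; Δ=(0.8472−5.7856)/(52.2720−34.8480)=-0.2834; B=V−Δ·S=12.5299
Node (0,0) S=30.0000: V=(p*·1.3063+(1−p*)·6.1069)/1.25=1.6560; Δ=(1.3063−6.1069)/(39.6000−26.4000)=-0.3637; B=V−Δ·S=12.5664
The time-0 hedge costs 1.6560, which is the no-arbitrage price.

(0,0): Delta=-0.3637 Bond=12.5664
(1,0): Delta=-1.0000 Bond=32.5069
(1,1): Delta=-0.2834 Bond=12.5299
(2,0): Delta=-1.0000 Bond=40.6336
(2,1): Delta=-1.0000 Bond=40.6336
(2,2): Delta=-0.1930 Bond=10.9381
(3,0): Delta=-1.0000 Bond=50.7920
(3,1): Delta=-1.0000 Bond=50.7920
(3,2): Delta=-1.0000 Bond=50.7920
(3,3): Delta=-0.0913 Bond=6.6500
V0=1.6560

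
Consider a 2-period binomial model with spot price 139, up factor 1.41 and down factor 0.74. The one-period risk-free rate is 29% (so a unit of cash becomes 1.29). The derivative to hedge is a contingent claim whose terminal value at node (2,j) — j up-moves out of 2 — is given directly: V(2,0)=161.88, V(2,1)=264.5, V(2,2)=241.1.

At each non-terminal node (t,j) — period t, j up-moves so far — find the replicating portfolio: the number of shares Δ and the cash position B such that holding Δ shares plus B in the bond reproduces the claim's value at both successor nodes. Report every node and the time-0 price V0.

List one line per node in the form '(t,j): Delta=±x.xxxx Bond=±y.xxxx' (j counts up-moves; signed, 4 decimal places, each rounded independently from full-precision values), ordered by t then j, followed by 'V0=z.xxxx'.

(0,0): Delta=-0.0069 Bond=148.4503
(1,0): Delta=1.4891 Bond=37.6267
(1,1): Delta=-0.1782 Bond=225.0735
V0=147.4909

The replicating-portfolio and risk-neutral prices coincide; use p* = (1.29−0.74)/(1.41−0.74) = 0.8209 for the latter.
Terminal payoffs: V(2,0)=161.8800, V(2,1)=264.5000, V(2,2)=241.1000
(1,0): S=102.8600. Δ = (V_up−V_dn)/(S_up−S_dn) = (264.5000−161.8800)/(145.0326−76.1164) = 1.4891. V = [p*·264.5000 + (1−p*)·161.8800]/1.29 = 190.7909. B = V − Δ·S = 37.6267.
(1,1): S=195.9900. Δ = (V_up−V_dn)/(S_up−S_dn) = (241.1000−264.5000)/(276.3459−145.0326) = -0.1782. V = [p*·241.1000 + (1−p*)·264.5000]/1.29 = 190.1481. B = V − Δ·S = 225.0735.
(0,0): S=139.0000. Δ = (V_up−V_dn)/(S_up−S_dn) = (190.1481−190.7909)/(195.9900−102.8600) = -0.0069. V = [p*·190.1481 + (1−p*)·190.7909]/1.29 = 147.4909. B = V − Δ·S = 148.4503.
Self-financing check: at every node Δ·S+B equals the discounted successor values.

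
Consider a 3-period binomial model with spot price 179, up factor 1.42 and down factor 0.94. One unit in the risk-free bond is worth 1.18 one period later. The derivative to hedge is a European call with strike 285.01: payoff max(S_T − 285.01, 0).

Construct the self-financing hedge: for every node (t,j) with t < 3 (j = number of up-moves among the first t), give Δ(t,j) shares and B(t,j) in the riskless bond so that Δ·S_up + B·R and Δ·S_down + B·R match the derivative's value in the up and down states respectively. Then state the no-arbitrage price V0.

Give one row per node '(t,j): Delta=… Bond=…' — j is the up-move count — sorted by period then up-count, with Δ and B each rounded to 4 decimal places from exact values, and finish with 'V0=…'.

(0,0): Delta=0.5888 Bond=-75.7084
(1,0): Delta=0.2847 Bond=-38.1635
(1,1): Delta=0.7902 Bond=-140.5084
(2,0): Delta=0.0000 Bond=0.0000
(2,1): Delta=0.4732 Bond=-90.0658
(2,2): Delta=1.0000 Bond=-241.5339
V0=29.6956

Under the risk-neutral measure, an up-move has probability p* = (R−d)/(u−d) = 0.5000 and values discount at R = 1.18.
At expiry t=3: V(3,0)=0.0000, V(3,1)=0.0000, V(3,2)=54.2695, V(3,3)=227.5186
Node (2,0) S=158.1644: V=(p*·0.0000+(1−p*)·0.0000)/1.18=0.0000; Δ=(0.0000−0.0000)/(224.5934−148.6745)=0.0000; B=V−Δ·S=0.0000
Node (2,1) S=238.9292: V=(p*·54.2695+(1−p*)·0.0000)/1.18=22.9955; Δ=(54.2695−0.0000)/(339.2795−224.5934)=0.4732; B=V−Δ·S=-90.0658
Node (2,2) S=360.9356: V=(p*·227.5186+(1−p*)·54.2695)/1.18=119.4017; Δ=(227.5186−54.2695)/(512.5286−339.2795)=1.0000; B=V−Δ·S=-241.5339
Node (1,0) S=168.2600: V=(p*·22.9955+(1−p*)·0.0000)/1.18=9.7439; Δ=(22.9955−0.0000)/(238.9292−158.1644)=0.2847; B=V−Δ·S=-38.1635
Node (1,1) S=254.1800: V=(p*·119.4017+(1−p*)·22.9955)/1.18=60.3378; Δ=(119.4017−22.9955)/(360.9356−238.9292)=0.7902; B=V−Δ·S=-140.5084
Node (0,0) S=179.0000: V=(p*·60.3378+(1−p*)·9.7439)/1.18=29.6956; Δ=(60.3378−9.7439)/(254.1800−168.2600)=0.5888; B=V−Δ·S=-75.7084
Root portfolio cost Δ·179+B reproduces V0=29.6956.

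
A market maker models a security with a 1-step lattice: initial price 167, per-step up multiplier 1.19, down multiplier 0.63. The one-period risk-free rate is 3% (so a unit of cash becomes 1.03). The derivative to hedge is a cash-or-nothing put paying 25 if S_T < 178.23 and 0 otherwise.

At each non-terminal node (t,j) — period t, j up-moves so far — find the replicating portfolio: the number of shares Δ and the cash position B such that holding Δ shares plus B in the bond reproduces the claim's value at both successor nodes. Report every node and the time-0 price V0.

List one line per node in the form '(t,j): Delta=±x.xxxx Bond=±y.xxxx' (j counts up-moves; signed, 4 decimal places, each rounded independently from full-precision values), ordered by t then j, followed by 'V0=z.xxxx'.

Risk-neutral probability p* = (R−d)/(u−d) = (1.03−0.63)/(1.19−0.63) = 0.7143.
Terminal payoffs: V(1,0)=25.0000, V(1,1)=0.0000
  t=0,j=0: stock 167.0000 → up 198.7300 (V=0.0000), down 105.2100 (V=25.0000). Price 6.9348; hedge Δ=-0.2673, bond B=51.5777.
Check: Δ(0,0)·S0 + B(0,0) = 6.9348 = V0.

(0,0): Delta=-0.2673 Bond=51.5777
V0=6.9348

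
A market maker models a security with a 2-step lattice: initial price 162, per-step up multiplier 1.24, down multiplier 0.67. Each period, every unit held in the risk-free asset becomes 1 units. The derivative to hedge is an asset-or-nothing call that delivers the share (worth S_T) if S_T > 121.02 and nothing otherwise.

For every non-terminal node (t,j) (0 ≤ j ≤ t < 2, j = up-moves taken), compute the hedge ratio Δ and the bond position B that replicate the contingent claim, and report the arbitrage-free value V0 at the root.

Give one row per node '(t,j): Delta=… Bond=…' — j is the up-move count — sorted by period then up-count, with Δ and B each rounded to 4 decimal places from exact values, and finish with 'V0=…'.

(0,0): Delta=1.3316 Bond=-66.6113
(1,0): Delta=2.1754 Bond=-158.2018
(1,1): Delta=1.0000 Bond=0.0000
V0=149.1075

Since d<R<u, set p* = (R−d)/(u−d) = 0.5789; price each node as the discounted p*-expectation of its children.
At expiry t=2: V(2,0)=0.0000, V(2,1)=134.5896, V(2,2)=249.0912
(1,0): S=108.5400. Δ = (V_up−V_dn)/(S_up−S_dn) = (134.5896−0.0000)/(134.5896−72.7218) = 2.1754. V = [p*·134.5896 + (1−p*)·0.0000]/1 = 77.9203. B = V − Δ·S = -158.2018.
(1,1): S=200.8800. Δ = (V_up−V_dn)/(S_up−S_dn) = (249.0912−134.5896)/(249.0912−134.5896) = 1.0000. V = [p*·249.0912 + (1−p*)·134.5896]/1 = 200.8800. B = V − Δ·S = 0.0000.
(0,0): S=162.0000. Δ = (V_up−V_dn)/(S_up−S_dn) = (200.8800−77.9203)/(200.8800−108.5400) = 1.3316. V = [p*·200.8800 + (1−p*)·77.9203]/1 = 149.1075. B = V − Δ·S = -66.6113.
Root portfolio cost Δ·162+B reproduces V0=149.1075.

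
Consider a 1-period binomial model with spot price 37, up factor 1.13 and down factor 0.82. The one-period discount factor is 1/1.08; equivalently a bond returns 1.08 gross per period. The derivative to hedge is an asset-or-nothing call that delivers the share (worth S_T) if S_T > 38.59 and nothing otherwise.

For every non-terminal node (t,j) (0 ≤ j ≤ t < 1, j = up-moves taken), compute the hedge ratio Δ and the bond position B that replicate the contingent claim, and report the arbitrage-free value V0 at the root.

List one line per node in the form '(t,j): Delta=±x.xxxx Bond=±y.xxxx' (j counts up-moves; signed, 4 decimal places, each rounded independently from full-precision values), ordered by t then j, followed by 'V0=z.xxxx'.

(0,0): Delta=3.6452 Bond=-102.4020
V0=32.4689

No-arbitrage ⇒ martingale measure with p* = (R−d)/(u−d) = 0.8387.
Terminal values V(1,·): V(1,0)=0.0000, V(1,1)=41.8100
Node (0,0) S=37.0000: V=(p*·41.8100+(1−p*)·0.0000)/1.08=32.4689; Δ=(41.8100−0.0000)/(41.8100−30.3400)=3.6452; B=V−Δ·S=-102.4020
Self-financing check: at every node Δ·S+B equals the discounted successor values.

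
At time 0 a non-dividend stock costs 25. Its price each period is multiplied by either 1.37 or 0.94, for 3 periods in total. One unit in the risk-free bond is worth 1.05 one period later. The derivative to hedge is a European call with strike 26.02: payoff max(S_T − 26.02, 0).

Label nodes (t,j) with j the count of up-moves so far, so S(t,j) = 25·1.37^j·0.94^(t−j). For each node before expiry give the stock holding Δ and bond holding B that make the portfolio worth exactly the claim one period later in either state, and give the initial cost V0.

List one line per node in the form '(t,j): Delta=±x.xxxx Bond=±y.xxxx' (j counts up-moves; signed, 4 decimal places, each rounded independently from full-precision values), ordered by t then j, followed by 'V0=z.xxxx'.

Under the risk-neutral measure, an up-move has probability p* = (R−d)/(u−d) = 0.2558 and values discount at R = 1.05.
At expiry t=3: V(3,0)=0.0000, V(3,1)=4.2433, V(3,2)=18.0872, V(3,3)=38.2638
(2,0): S=22.0900. Δ = (V_up−V_dn)/(S_up−S_dn) = (4.2433−0.0000)/(30.2633−20.7646) = 0.4467. V = [p*·4.2433 + (1−p*)·0.0000]/1.05 = 1.0338. B = V − Δ·S = -8.8343.
(2,1): S=32.1950. Δ = (V_up−V_dn)/(S_up−S_dn) = (18.0872−4.2433)/(44.1072−30.2633) = 1.0000. V = [p*·18.0872 + (1−p*)·4.2433]/1.05 = 7.4140. B = V − Δ·S = -24.7810.
(2,2): S=46.9225. Δ = (V_up−V_dn)/(S_up−S_dn) = (38.2638−18.0872)/(64.2838−44.1072) = 1.0000. V = [p*·38.2638 + (1−p*)·18.0872]/1.05 = 22.1415. B = V − Δ·S = -24.7810.
(1,0): S=23.5000. Δ = (V_up−V_dn)/(S_up−S_dn) = (7.4140−1.0338)/(32.1950−22.0900) = 0.6314. V = [p*·7.4140 + (1−p*)·1.0338]/1.05 = 2.5390. B = V − Δ·S = -12.2988.
(1,1): S=34.2500. Δ = (V_up−V_dn)/(S_up−S_dn) = (22.1415−7.4140)/(46.9225−32.1950) = 1.0000. V = [p*·22.1415 + (1−p*)·7.4140]/1.05 = 10.6491. B = V − Δ·S = -23.6009.
(0,0): S=25.0000. Δ = (V_up−V_dn)/(S_up−S_dn) = (10.6491−2.5390)/(34.2500−23.5000) = 0.7544. V = [p*·10.6491 + (1−p*)·2.5390]/1.05 = 4.3940. B = V − Δ·S = -14.4667.
Check: Δ(0,0)·S0 + B(0,0) = 4.3940 = V0.

(0,0): Delta=0.7544 Bond=-14.4667
(1,0): Delta=0.6314 Bond=-12.2988
(1,1): Delta=1.0000 Bond=-23.6009
(2,0): Delta=0.4467 Bond=-8.8343
(2,1): Delta=1.0000 Bond=-24.7810
(2,2): Delta=1.0000 Bond=-24.7810
V0=4.3940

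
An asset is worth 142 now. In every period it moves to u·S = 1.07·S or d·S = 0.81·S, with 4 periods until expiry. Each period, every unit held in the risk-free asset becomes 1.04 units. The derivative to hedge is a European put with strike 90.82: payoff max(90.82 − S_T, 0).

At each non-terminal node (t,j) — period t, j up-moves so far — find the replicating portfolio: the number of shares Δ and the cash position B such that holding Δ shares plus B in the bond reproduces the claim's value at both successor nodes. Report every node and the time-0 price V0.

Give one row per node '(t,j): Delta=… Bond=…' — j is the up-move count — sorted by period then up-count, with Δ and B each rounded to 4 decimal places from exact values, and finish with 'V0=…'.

(0,0): Delta=-0.0093 Bond=1.3713
(1,0): Delta=-0.0716 Bond=8.5980
(1,1): Delta=-0.0031 Bond=0.4906
(2,0): Delta=-0.4436 Bond=43.5926
(2,1): Delta=-0.0349 Bond=4.4223
(2,2): Delta=0.0000 Bond=0.0000
(3,0): Delta=-1.0000 Bond=87.3269
(3,1): Delta=-0.3886 Bond=39.8593
(3,2): Delta=0.0000 Bond=0.0000
(3,3): Delta=0.0000 Bond=0.0000
V0=0.0513

Risk-neutral probability p* = (R−d)/(u−d) = (1.04−0.81)/(1.07−0.81) = 0.8846.
Payoff layer (t=4): V(4,0)=29.6937, V(4,1)=10.0729, V(4,2)=0.0000, V(4,3)=0.0000, V(4,4)=0.0000
(3,0): S=75.4646. Δ = (V_up−V_dn)/(S_up−S_dn) = (10.0729−29.6937)/(80.7471−61.1263) = -1.0000. V = [p*·10.0729 + (1−p*)·29.6937]/1.04 = 11.8623. B = V − Δ·S = 87.3269.
(3,1): S=99.6878. Δ = (V_up−V_dn)/(S_up−S_dn) = (0.0000−10.0729)/(106.6660−80.7471) = -0.3886. V = [p*·0.0000 + (1−p*)·10.0729]/1.04 = 1.1176. B = V − Δ·S = 39.8593.
(3,2): S=131.6864. Δ = (V_up−V_dn)/(S_up−S_dn) = (0.0000−0.0000)/(140.9044−106.6660) = 0.0000. V = [p*·0.0000 + (1−p*)·0.0000]/1.04 = 0.0000. B = V − Δ·S = 0.0000.
(3,3): S=173.9561. Δ = (V_up−V_dn)/(S_up−S_dn) = (0.0000−0.0000)/(186.1330−140.9044) = 0.0000. V = [p*·0.0000 + (1−p*)·0.0000]/1.04 = 0.0000. B = V − Δ·S = 0.0000.
(2,0): S=93.1662. Δ = (V_up−V_dn)/(S_up−S_dn) = (1.1176−11.8623)/(99.6878−75.4646) = -0.4436. V = [p*·1.1176 + (1−p*)·11.8623]/1.04 = 2.2667. B = V − Δ·S = 43.5926.
(2,1): S=123.0714. Δ = (V_up−V_dn)/(S_up−S_dn) = (0.0000−1.1176)/(131.6864−99.6878) = -0.0349. V = [p*·0.0000 + (1−p*)·1.1176]/1.04 = 0.1240. B = V − Δ·S = 4.4223.
(2,2): S=162.5758. Δ = (V_up−V_dn)/(S_up−S_dn) = (0.0000−0.0000)/(173.9561−131.6864) = 0.0000. V = [p*·0.0000 + (1−p*)·0.0000]/1.04 = 0.0000. B = V − Δ·S = 0.0000.
(1,0): S=115.0200. Δ = (V_up−V_dn)/(S_up−S_dn) = (0.1240−2.2667)/(123.0714−93.1662) = -0.0716. V = [p*·0.1240 + (1−p*)·2.2667]/1.04 = 0.3569. B = V − Δ·S = 8.5980.
(1,1): S=151.9400. Δ = (V_up−V_dn)/(S_up−S_dn) = (0.0000−0.1240)/(162.5758−123.0714) = -0.0031. V = [p*·0.0000 + (1−p*)·0.1240]/1.04 = 0.0138. B = V − Δ·S = 0.4906.
(0,0): S=142.0000. Δ = (V_up−V_dn)/(S_up−S_dn) = (0.0138−0.3569)/(151.9400−115.0200) = -0.0093. V = [p*·0.0138 + (1−p*)·0.3569]/1.04 = 0.0513. B = V − Δ·S = 1.3713.
Check: Δ(0,0)·S0 + B(0,0) = 0.0513 = V0.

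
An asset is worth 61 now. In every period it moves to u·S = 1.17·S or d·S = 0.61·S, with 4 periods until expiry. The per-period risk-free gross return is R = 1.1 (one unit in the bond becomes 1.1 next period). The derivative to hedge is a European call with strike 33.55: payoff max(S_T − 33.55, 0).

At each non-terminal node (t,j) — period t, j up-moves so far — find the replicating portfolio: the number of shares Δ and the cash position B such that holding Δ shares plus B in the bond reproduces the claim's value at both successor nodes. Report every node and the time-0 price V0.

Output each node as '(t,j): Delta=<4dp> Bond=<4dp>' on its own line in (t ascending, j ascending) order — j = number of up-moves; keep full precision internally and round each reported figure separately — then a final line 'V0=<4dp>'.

No-arbitrage ⇒ martingale measure with p* = (R−d)/(u−d) = 0.8750.
Payoff layer (t=4): V(4,0)=0.0000, V(4,1)=0.0000, V(4,2)=0.0000, V(4,3)=26.0460, V(4,4)=80.7571
  t=3,j=0: stock 13.8458 → up 16.1996 (V=0.0000), down 8.4460 (V=0.0000). Price 0.0000; hedge Δ=0.0000, bond B=0.0000.
  t=3,j=1: stock 26.5568 → up 31.0714 (V=0.0000), down 16.1996 (V=0.0000). Price 0.0000; hedge Δ=0.0000, bond B=0.0000.
  t=3,j=2: stock 50.9368 → up 59.5960 (V=26.0460), down 31.0714 (V=0.0000). Price 20.7184; hedge Δ=0.9131, bond B=-25.7923.
  t=3,j=3: stock 97.6984 → up 114.3071 (V=80.7571), down 59.5960 (V=26.0460). Price 67.1984; hedge Δ=1.0000, bond B=-30.5000.
  t=2,j=0: stock 22.6981 → up 26.5568 (V=0.0000), down 13.8458 (V=0.0000). Price 0.0000; hedge Δ=0.0000, bond B=0.0000.
  t=2,j=1: stock 43.5357 → up 50.9368 (V=20.7184), down 26.5568 (V=0.0000). Price 16.4806; hedge Δ=0.8498, bond B=-20.5166.
  t=2,j=2: stock 83.5029 → up 97.6984 (V=67.1984), down 50.9368 (V=20.7184). Price 55.8076; hedge Δ=0.9940, bond B=-27.1923.
  t=1,j=0: stock 37.2100 → up 43.5357 (V=16.4806), down 22.6981 (V=0.0000). Price 13.1095; hedge Δ=0.7909, bond B=-16.3200.
  t=1,j=1: stock 71.3700 → up 83.5029 (V=55.8076), down 43.5357 (V=16.4806). Price 46.2652; hedge Δ=0.9840, bond B=-23.9617.
  t=0,j=0: stock 61.0000 → up 71.3700 (V=46.2652), down 37.2100 (V=13.1095). Price 38.2916; hedge Δ=0.9706, bond B=-20.9150.
Self-financing check: at every node Δ·S+B equals the discounted successor values.

(0,0): Delta=0.9706 Bond=-20.9150
(1,0): Delta=0.7909 Bond=-16.3200
(1,1): Delta=0.9840 Bond=-23.9617
(2,0): Delta=0.0000 Bond=0.0000
(2,1): Delta=0.8498 Bond=-20.5166
(2,2): Delta=0.9940 Bond=-27.1923
(3,0): Delta=0.0000 Bond=0.0000
(3,1): Delta=0.0000 Bond=0.0000
(3,2): Delta=0.9131 Bond=-25.7923
(3,3): Delta=1.0000 Bond=-30.5000
V0=38.2916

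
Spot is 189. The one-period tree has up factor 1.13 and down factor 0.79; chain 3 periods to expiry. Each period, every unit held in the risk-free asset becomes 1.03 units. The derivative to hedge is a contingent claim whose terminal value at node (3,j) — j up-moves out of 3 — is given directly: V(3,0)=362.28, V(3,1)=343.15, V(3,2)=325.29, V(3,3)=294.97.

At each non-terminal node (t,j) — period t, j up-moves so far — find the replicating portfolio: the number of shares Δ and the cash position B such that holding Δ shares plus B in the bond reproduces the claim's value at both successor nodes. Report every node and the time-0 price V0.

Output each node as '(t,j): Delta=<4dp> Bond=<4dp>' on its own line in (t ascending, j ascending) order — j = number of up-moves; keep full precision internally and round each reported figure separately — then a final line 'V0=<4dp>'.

(0,0): Delta=-0.3547 Bond=358.8131
(1,0): Delta=-0.3487 Bond=368.6894
(1,1): Delta=-0.3564 Bond=369.9475
(2,0): Delta=-0.4770 Bond=394.8826
(2,1): Delta=-0.3113 Bond=373.4449
(2,2): Delta=-0.3695 Bond=384.2130
V0=291.7826

No-arbitrage ⇒ martingale measure with p* = (R−d)/(u−d) = 0.7059.
Payoff layer (t=3): V(3,0)=362.2800, V(3,1)=343.1500, V(3,2)=325.2900, V(3,3)=294.9700
Node (2,0) S=117.9549: V=(p*·343.1500+(1−p*)·362.2800)/1.03=338.6179; Δ=(343.1500−362.2800)/(133.2890−93.1844)=-0.4770; B=V−Δ·S=394.8826
Node (2,1) S=168.7203: V=(p*·325.2900+(1−p*)·343.1500)/1.03=320.9155; Δ=(325.2900−343.1500)/(190.6539−133.2890)=-0.3113; B=V−Δ·S=373.4449
Node (2,2) S=241.3341: V=(p*·294.9700+(1−p*)·325.2900)/1.03=295.0366; Δ=(294.9700−325.2900)/(272.7075−190.6539)=-0.3695; B=V−Δ·S=384.2130
Node (1,0) S=149.3100: V=(p*·320.9155+(1−p*)·338.6179)/1.03=316.6234; Δ=(320.9155−338.6179)/(168.7203−117.9549)=-0.3487; B=V−Δ·S=368.6894
Node (1,1) S=213.5700: V=(p*·295.0366+(1−p*)·320.9155)/1.03=293.8330; Δ=(295.0366−320.9155)/(241.3341−168.7203)=-0.3564; B=V−Δ·S=369.9475
Node (0,0) S=189.0000: V=(p*·293.8330+(1−p*)·316.6234)/1.03=291.7826; Δ=(293.8330−316.6234)/(213.5700−149.3100)=-0.3547; B=V−Δ·S=358.8131
The time-0 hedge costs 291.7826, which is the no-arbitrage price.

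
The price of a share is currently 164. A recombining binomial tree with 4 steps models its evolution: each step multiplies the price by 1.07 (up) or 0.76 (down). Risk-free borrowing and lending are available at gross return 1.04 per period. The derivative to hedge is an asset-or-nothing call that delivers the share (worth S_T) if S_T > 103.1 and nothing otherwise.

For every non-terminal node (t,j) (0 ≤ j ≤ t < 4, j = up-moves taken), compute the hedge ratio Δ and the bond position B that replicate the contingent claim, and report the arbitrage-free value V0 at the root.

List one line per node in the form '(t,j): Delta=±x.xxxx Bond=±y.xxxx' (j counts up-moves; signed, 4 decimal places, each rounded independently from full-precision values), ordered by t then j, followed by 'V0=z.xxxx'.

(0,0): Delta=1.0338 Bond=-5.7676
(1,0): Delta=1.3172 Bond=-41.3215
(1,1): Delta=1.0123 Bond=-2.2137
(2,0): Delta=3.2075 Bond=-222.0343
(2,1): Delta=1.1734 Bond=-23.7894
(2,2): Delta=1.0000 Bond=0.0000
(3,0): Delta=0.0000 Bond=0.0000
(3,1): Delta=3.4516 Bond=-255.6567
(3,2): Delta=1.0000 Bond=0.0000
(3,3): Delta=1.0000 Bond=0.0000
V0=163.7803

No-arbitrage ⇒ martingale measure with p* = (R−d)/(u−d) = 0.9032.
Terminal values V(4,·): V(4,0)=0.0000, V(4,1)=0.0000, V(4,2)=108.4523, V(4,3)=152.6894, V(4,4)=214.9705
Node (3,0) S=71.9921: V=(p*·0.0000+(1−p*)·0.0000)/1.04=0.0000; Δ=(0.0000−0.0000)/(77.0315−54.7140)=0.0000; B=V−Δ·S=0.0000
Node (3,1) S=101.3572: V=(p*·108.4523+(1−p*)·0.0000)/1.04=94.1893; Δ=(108.4523−0.0000)/(108.4523−77.0315)=3.4516; B=V−Δ·S=-255.6567
Node (3,2) S=142.7003: V=(p*·152.6894+(1−p*)·108.4523)/1.04=142.7003; Δ=(152.6894−108.4523)/(152.6894−108.4523)=1.0000; B=V−Δ·S=0.0000
Node (3,3) S=200.9071: V=(p*·214.9705+(1−p*)·152.6894)/1.04=200.9071; Δ=(214.9705−152.6894)/(214.9705−152.6894)=1.0000; B=V−Δ·S=0.0000
Node (2,0) S=94.7264: V=(p*·94.1893+(1−p*)·0.0000)/1.04=81.8021; Δ=(94.1893−0.0000)/(101.3572−71.9921)=3.2075; B=V−Δ·S=-222.0343
Node (2,1) S=133.3648: V=(p*·142.7003+(1−p*)·94.1893)/1.04=132.6978; Δ=(142.7003−94.1893)/(142.7003−101.3572)=1.1734; B=V−Δ·S=-23.7894
Node (2,2) S=187.7636: V=(p*·200.9071+(1−p*)·142.7003)/1.04=187.7636; Δ=(200.9071−142.7003)/(200.9071−142.7003)=1.0000; B=V−Δ·S=0.0000
Node (1,0) S=124.6400: V=(p*·132.6978+(1−p*)·81.8021)/1.04=122.8581; Δ=(132.6978−81.8021)/(133.3648−94.7264)=1.3172; B=V−Δ·S=-41.3215
Node (1,1) S=175.4800: V=(p*·187.7636+(1−p*)·132.6978)/1.04=175.4179; Δ=(187.7636−132.6978)/(187.7636−133.3648)=1.0123; B=V−Δ·S=-2.2137
Node (0,0) S=164.0000: V=(p*·175.4179+(1−p*)·122.8581)/1.04=163.7803; Δ=(175.4179−122.8581)/(175.4800−124.6400)=1.0338; B=V−Δ·S=-5.7676
Each (Δ,B) replicates both successor values, so the strategy is self-financing and V0 is arbitrage-free.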